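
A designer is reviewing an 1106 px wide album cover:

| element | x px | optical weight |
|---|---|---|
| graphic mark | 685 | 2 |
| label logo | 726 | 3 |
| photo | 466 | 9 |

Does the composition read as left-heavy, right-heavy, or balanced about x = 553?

balanced

Total weight = 2 + 3 + 9 = 14.
Σw·x = 2·685 + 3·726 + 9·466 = 7742, so x̄ = 7742/14 ≈ 553.00.
The centroid 553.00 matches the midline at 553, so the layout is balanced.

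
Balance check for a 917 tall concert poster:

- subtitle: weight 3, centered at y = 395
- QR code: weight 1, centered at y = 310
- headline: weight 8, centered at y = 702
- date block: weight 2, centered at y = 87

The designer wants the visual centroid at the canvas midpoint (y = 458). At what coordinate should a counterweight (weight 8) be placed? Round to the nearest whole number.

y ≈ 349

After adding the counterweight, total weight = 3 + 1 + 8 + 2 + 8 = 22.
Along y: (7285 + 8·y) / 22 = 458 (existing moment 3·395 + 1·310 + 8·702 + 2·87 = 7285) ⇒ y = (10076 − 7285) / 8 ≈ 348.88.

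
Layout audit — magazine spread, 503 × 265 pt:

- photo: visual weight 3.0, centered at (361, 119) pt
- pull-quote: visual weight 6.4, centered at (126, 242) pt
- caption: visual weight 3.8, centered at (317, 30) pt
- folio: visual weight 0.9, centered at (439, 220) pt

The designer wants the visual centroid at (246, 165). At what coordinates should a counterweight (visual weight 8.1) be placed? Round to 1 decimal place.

After adding the counterweight, total weight = 3.0 + 6.4 + 3.8 + 0.9 + 8.1 = 22.2.
x: target moment 22.2×246 = 5461.2; current 3.0·361 + 6.4·126 + 3.8·317 + 0.9·439 = 3489.1; the counterweight supplies 1972.1, so x = 1972.1/8.1 ≈ 243.47.
y: target moment 22.2×165 = 3663.0; current 3.0·119 + 6.4·242 + 3.8·30 + 0.9·220 = 2217.8; the counterweight supplies 1445.2, so y = 1445.2/8.1 ≈ 178.42.

(243.5, 178.4)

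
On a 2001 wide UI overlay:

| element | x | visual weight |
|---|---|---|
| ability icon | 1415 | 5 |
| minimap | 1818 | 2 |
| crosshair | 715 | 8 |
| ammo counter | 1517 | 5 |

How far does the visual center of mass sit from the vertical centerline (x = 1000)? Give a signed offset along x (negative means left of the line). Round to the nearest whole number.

≈ 201

Total weight = 5 + 2 + 8 + 5 = 20.
x: (5·1415 + 2·1818 + 8·715 + 5·1517) / 20 = 24016 / 20 ≈ 1200.80
Difference: 1200.80 − 1000 ≈ 200.80.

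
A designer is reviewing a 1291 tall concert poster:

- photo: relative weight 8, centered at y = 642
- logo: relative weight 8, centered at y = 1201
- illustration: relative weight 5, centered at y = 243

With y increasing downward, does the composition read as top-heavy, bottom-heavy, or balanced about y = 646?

bottom-heavy

Σw = 8 + 8 + 5 = 21.
y: (8·642 + 8·1201 + 5·243) / 21 = 15959 / 21 ≈ 759.95
760.0 vs midline 646 → bottom-heavy.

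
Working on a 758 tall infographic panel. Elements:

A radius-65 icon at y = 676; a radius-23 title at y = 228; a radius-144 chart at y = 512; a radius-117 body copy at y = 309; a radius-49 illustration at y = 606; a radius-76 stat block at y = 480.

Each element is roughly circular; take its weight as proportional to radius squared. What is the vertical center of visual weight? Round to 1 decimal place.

Weights ∝ r²: icon 65² = 4225, title 23² = 529, chart 144² = 20736, body copy 117² = 13689, illustration 49² = 2401, stat block 76² = 5776; Σw = 47356.
y: (4225·676 + 529·228 + 20736·512 + 13689·309 + 2401·606 + 5776·480) / 47356 = 22050931 / 47356 ≈ 465.64

y ≈ 465.6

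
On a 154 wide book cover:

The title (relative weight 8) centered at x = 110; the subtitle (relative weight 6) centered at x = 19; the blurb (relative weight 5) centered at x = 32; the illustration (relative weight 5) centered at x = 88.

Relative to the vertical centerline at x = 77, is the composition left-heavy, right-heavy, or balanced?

left-heavy

Total weight = 8 + 6 + 5 + 5 = 24.
Σw·x = 8·110 + 6·19 + 5·32 + 5·88 = 1594, so x̄ = 1594/24 ≈ 66.42.
Since 66.4 is left of 77, the composition reads left-heavy.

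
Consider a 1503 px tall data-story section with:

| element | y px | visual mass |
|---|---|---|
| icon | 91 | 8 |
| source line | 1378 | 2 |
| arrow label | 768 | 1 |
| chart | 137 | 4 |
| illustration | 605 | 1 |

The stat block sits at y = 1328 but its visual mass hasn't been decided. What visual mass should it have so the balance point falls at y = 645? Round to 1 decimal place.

w ≈ 7.2

Known weights sum to 8 + 2 + 1 + 4 + 1 = 16; their moment is 8·91 + 2·1378 + 1·768 + 4·137 + 1·605 = 5405.
For the centroid to hit 645: (5405 + w·1328) / (16 + w) = 645.
Solving: w = (645·16 − 5405) / (1328 − 645) = 4915 / 683 ≈ 7.20.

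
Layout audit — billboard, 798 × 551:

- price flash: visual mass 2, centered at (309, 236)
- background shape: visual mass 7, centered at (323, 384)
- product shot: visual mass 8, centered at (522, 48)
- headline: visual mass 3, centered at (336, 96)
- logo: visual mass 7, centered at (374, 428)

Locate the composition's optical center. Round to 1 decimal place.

(395.6, 252.9)

Weights sum to 2 + 7 + 8 + 3 + 7 = 27.
x: (2·309 + 7·323 + 8·522 + 3·336 + 7·374) / 27 = 10681 / 27 ≈ 395.59
y: (2·236 + 7·384 + 8·48 + 3·96 + 7·428) / 27 = 6828 / 27 ≈ 252.89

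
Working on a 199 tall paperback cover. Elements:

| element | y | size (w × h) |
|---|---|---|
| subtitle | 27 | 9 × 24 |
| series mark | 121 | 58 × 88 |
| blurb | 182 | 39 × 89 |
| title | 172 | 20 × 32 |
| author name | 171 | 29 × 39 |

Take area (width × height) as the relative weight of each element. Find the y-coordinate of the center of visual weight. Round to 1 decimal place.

Areas: subtitle 9·24 = 216, series mark 58·88 = 5104, blurb 39·89 = 3471, title 20·32 = 640, author name 29·39 = 1131. Total weight = 10562.
y: (216·27 + 5104·121 + 3471·182 + 640·172 + 1131·171) / 10562 = 1558619 / 10562 ≈ 147.57

y ≈ 147.6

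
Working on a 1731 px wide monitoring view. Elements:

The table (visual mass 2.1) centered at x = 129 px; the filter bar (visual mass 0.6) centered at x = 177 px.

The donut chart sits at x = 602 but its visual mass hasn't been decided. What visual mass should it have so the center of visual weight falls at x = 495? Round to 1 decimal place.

Existing Σw = 2.7 (2.1 + 0.6); existing moment 2.1·129 + 0.6·177 = 377.1.
Balance at x = 495 requires (377.1 + w·602) / (2.7 + w) = 495.
Rearranging, w·(602 − 495) = 495·2.7 − 377.1 = 959.4, so w ≈ 959.4/107 = 8.97.

w ≈ 9.0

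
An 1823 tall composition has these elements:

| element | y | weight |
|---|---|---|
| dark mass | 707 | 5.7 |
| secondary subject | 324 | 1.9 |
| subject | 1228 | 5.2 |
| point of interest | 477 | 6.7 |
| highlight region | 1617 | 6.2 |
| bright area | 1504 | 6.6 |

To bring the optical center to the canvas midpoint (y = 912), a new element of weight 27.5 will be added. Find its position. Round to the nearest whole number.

New total weight: (5.7 + 1.9 + 5.2 + 6.7 + 6.2 + 6.6) + 27.5 = 59.8.
y: need Σw·y = 59.8·912 = 54537.6. Existing = 5.7·707 + 1.9·324 + 5.2·1228 + 6.7·477 + 6.2·1617 + 6.6·1504 = 34178.8. Remainder 20358.8 / 27.5 ≈ 740.32.

y ≈ 740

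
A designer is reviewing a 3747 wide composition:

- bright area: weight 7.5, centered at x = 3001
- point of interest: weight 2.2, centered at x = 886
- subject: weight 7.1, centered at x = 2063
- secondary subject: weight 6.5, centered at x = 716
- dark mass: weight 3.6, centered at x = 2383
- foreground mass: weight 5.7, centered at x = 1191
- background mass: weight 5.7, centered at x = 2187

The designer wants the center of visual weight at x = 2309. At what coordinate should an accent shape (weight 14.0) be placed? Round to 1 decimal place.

x ≈ 3512.1

After adding the accent shape, total weight = 7.5 + 2.2 + 7.1 + 6.5 + 3.6 + 5.7 + 5.7 + 14.0 = 52.3.
Along x: (71591.4 + 14.0·x) / 52.3 = 2309 (existing moment 7.5·3001 + 2.2·886 + 7.1·2063 + 6.5·716 + 3.6·2383 + 5.7·1191 + 5.7·2187 = 71591.4) ⇒ x = (120760.7 − 71591.4) / 14.0 ≈ 3512.09.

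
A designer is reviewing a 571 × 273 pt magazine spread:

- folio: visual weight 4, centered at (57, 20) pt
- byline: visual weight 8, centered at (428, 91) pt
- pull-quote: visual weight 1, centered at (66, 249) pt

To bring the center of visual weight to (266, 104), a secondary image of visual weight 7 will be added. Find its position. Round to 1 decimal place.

(228.9, 146.1)

New total weight: (4 + 8 + 1) + 7 = 20.
x: target moment 20×266 = 5320; current 4·57 + 8·428 + 1·66 = 3718; the secondary image supplies 1602, so x = 1602/7 ≈ 228.86.
y: target moment 20×104 = 2080; current 4·20 + 8·91 + 1·249 = 1057; the secondary image supplies 1023, so y = 1023/7 ≈ 146.14.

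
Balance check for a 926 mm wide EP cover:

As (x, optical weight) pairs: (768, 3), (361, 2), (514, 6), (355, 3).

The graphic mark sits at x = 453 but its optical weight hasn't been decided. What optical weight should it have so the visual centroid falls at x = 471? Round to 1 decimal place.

w ≈ 32.3

Known weights sum to 3 + 2 + 6 + 3 = 14; their moment is 3·768 + 2·361 + 6·514 + 3·355 = 7175.
Set Σw·x/Σw = 471: (7175 + 453w) = 471·(14 + w).
Rearranging, w·(453 − 471) = 471·14 − 7175 = -581, so w ≈ -581/-18 = 32.28.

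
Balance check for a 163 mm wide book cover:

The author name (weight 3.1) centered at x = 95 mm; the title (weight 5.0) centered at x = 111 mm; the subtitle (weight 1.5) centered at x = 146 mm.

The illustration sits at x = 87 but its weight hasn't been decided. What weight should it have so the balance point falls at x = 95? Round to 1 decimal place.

Existing Σw = 9.6 (3.1 + 5.0 + 1.5); existing moment 3.1·95 + 5.0·111 + 1.5·146 = 1068.5.
Set Σw·x/Σw = 95: (1068.5 + 87w) = 95·(9.6 + w).
So w = (95·9.6 − 1068.5)/(87 − 95) = -156.5/-8 ≈ 19.56.

w ≈ 19.6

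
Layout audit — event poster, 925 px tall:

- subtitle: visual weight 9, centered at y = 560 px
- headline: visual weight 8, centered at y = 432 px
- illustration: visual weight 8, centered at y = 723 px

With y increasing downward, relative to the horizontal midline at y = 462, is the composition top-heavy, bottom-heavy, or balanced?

Total weight = 9 + 8 + 8 = 25.
y: (9·560 + 8·432 + 8·723) / 25 = 14280 / 25 ≈ 571.20
571.2 lies below (larger y than) the midline 462, so the layout is bottom-heavy.

bottom-heavy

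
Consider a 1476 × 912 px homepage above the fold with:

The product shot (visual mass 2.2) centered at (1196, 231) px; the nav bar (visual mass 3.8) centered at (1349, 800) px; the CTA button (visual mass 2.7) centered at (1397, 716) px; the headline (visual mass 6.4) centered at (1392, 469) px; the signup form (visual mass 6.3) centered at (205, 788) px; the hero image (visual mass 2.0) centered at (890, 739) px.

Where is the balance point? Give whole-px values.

Σw = 2.2 + 3.8 + 2.7 + 6.4 + 6.3 + 2.0 = 23.4.
x: (2.2·1196 + 3.8·1349 + 2.7·1397 + 6.4·1392 + 6.3·205 + 2.0·890) / 23.4 = 23509.6 / 23.4 ≈ 1004.68
y: (2.2·231 + 3.8·800 + 2.7·716 + 6.4·469 + 6.3·788 + 2.0·739) / 23.4 = 14925.4 / 23.4 ≈ 637.84

(1005, 638)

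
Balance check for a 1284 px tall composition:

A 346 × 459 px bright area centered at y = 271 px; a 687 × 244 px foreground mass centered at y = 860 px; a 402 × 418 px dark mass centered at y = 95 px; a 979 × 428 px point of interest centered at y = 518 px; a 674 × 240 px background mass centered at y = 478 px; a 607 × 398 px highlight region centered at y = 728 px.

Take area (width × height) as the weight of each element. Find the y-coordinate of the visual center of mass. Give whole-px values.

Areas: bright area 346·459 = 158814, foreground mass 687·244 = 167628, dark mass 402·418 = 168036, point of interest 979·428 = 419012, background mass 674·240 = 161760, highlight region 607·398 = 241586. Total weight = 1316836.
Σw·y = 673406198; ȳ = 673406198/1316836 ≈ 511.38.

y ≈ 511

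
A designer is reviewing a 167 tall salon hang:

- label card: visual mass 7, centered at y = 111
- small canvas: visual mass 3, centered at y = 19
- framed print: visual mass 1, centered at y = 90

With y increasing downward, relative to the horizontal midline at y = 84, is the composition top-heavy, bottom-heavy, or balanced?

Weights sum to 7 + 3 + 1 = 11.
y: (7·111 + 3·19 + 1·90) / 11 = 924 / 11 ≈ 84.00
The centroid 84.00 matches the midline at 84, so the layout is balanced.

balanced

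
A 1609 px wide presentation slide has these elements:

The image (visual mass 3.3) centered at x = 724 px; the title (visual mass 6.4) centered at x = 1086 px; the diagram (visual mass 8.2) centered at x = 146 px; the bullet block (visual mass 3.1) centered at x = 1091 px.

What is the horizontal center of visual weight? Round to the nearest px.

Weights sum to 3.3 + 6.4 + 8.2 + 3.1 = 21.0.
x-moment: 3.3·724 + 6.4·1086 + 8.2·146 + 3.1·1091 = 13918.9; centroid 13918.9/21.0 ≈ 662.80.

x ≈ 663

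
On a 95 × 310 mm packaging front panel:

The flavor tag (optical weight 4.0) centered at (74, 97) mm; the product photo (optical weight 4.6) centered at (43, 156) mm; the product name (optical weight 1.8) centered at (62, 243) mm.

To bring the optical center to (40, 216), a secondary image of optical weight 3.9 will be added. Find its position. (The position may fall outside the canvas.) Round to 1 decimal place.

New total weight: (4.0 + 4.6 + 1.8) + 3.9 = 14.3.
x: target moment 14.3×40 = 572.0; current 4.0·74 + 4.6·43 + 1.8·62 = 605.4; the secondary image supplies -33.4, so x = -33.4/3.9 ≈ -8.56.
y: target moment 14.3×216 = 3088.8; current 4.0·97 + 4.6·156 + 1.8·243 = 1543.0; the secondary image supplies 1545.8, so y = 1545.8/3.9 ≈ 396.36.

(-8.6, 396.4)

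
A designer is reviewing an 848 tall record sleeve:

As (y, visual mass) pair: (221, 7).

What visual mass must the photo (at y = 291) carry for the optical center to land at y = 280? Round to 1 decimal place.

Known: weight 7 with moment 7·221 = 1547.
Balance at y = 280 requires (1547 + w·291) / (7 + w) = 280.
Solving: w = (280·7 − 1547) / (291 − 280) = 413 / 11 ≈ 37.55.

w ≈ 37.5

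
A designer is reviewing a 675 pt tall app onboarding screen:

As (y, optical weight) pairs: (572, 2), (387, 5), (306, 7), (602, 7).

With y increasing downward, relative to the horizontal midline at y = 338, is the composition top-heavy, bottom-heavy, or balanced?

Weights sum to 2 + 5 + 7 + 7 = 21.
Σw·y = 2·572 + 5·387 + 7·306 + 7·602 = 9435, so ȳ = 9435/21 ≈ 449.29.
Since 449.3 is below (larger y than) 338, the composition reads bottom-heavy.

bottom-heavy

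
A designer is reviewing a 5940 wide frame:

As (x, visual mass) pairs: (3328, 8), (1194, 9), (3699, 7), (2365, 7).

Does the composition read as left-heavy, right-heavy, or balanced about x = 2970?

Total weight = 8 + 9 + 7 + 7 = 31.
x: (8·3328 + 9·1194 + 7·3699 + 7·2365) / 31 = 79818 / 31 ≈ 2574.77
Since 2574.8 is left of 2970, the composition reads left-heavy.

left-heavy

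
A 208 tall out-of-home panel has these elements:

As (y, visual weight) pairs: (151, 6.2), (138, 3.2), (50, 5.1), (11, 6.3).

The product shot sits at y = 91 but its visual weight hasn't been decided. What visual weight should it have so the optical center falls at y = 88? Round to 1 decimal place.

w ≈ 42.8

Fixed elements: Σw = 6.2 + 3.2 + 5.1 + 6.3 = 20.8, Σw·y = 6.2·151 + 3.2·138 + 5.1·50 + 6.3·11 = 1702.1.
For the centroid to hit 88: (1702.1 + w·91) / (20.8 + w) = 88.
So w = (88·20.8 − 1702.1)/(91 − 88) = 128.3/3 ≈ 42.77.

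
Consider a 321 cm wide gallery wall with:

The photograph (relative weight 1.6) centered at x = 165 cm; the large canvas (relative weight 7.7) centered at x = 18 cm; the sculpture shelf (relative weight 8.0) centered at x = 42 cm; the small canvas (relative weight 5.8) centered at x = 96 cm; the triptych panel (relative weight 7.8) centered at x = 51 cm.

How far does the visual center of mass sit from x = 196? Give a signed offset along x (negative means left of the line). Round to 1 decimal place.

Σw = 1.6 + 7.7 + 8.0 + 5.8 + 7.8 = 30.9.
Σw·x = 1.6·165 + 7.7·18 + 8.0·42 + 5.8·96 + 7.8·51 = 1693.2, so x̄ = 1693.2/30.9 ≈ 54.80.
Offset from x = 196: 54.80 − 196 ≈ -141.20.

≈ -141.2 cm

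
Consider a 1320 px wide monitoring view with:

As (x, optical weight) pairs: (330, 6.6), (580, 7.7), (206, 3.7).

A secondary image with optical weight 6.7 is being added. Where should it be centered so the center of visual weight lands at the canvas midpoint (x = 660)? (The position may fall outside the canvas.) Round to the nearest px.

x ≈ 1328

With the secondary image, Σw becomes 6.6 + 7.7 + 3.7 + 6.7 = 24.7.
x: need Σw·x = 24.7·660 = 16302.0. Existing = 6.6·330 + 7.7·580 + 3.7·206 = 7406.2. Remainder 8895.8 / 6.7 ≈ 1327.73.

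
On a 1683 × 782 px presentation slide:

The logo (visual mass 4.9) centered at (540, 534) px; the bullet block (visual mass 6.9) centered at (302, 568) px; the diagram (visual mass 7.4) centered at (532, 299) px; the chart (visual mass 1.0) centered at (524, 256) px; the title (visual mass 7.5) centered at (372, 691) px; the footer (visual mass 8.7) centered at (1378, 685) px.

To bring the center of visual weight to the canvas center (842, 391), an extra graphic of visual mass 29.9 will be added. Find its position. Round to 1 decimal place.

(1065.4, 193.2)

New total weight: (4.9 + 6.9 + 7.4 + 1.0 + 7.5 + 8.7) + 29.9 = 66.3.
x: target moment 66.3×842 = 55824.6; current 4.9·540 + 6.9·302 + 7.4·532 + 1.0·524 + 7.5·372 + 8.7·1378 = 23969.2; the extra graphic supplies 31855.4, so x = 31855.4/29.9 ≈ 1065.40.
y: target moment 66.3×391 = 25923.3; current 4.9·534 + 6.9·568 + 7.4·299 + 1.0·256 + 7.5·691 + 8.7·685 = 20146.4; the extra graphic supplies 5776.9, so y = 5776.9/29.9 ≈ 193.21.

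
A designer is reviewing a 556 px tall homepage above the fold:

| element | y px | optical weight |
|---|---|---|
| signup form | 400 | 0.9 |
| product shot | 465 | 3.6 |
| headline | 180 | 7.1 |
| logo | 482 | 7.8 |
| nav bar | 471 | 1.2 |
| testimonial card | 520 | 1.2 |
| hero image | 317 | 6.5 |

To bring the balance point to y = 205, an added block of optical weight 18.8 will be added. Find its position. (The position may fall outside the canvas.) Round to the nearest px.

After adding the added block, total weight = 0.9 + 3.6 + 7.1 + 7.8 + 1.2 + 1.2 + 6.5 + 18.8 = 47.1.
y: need Σw·y = 47.1·205 = 9655.5. Existing = 0.9·400 + 3.6·465 + 7.1·180 + 7.8·482 + 1.2·471 + 1.2·520 + 6.5·317 = 10321.3. Remainder -665.8 / 18.8 ≈ -35.41.

y ≈ -35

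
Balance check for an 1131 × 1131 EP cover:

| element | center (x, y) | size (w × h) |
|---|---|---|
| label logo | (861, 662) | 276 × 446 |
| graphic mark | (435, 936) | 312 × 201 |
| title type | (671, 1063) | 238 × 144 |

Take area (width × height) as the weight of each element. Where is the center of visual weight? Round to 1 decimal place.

(710.0, 802.5)

Taking area as weight: label logo 276·446 = 123096, graphic mark 312·201 = 62712, title type 238·144 = 34272. Sum 220080.
x-moment: 123096·861 + 62712·435 + 34272·671 = 156261888; centroid 156261888/220080 ≈ 710.02.
y-moment: 123096·662 + 62712·936 + 34272·1063 = 176619120; centroid 176619120/220080 ≈ 802.52.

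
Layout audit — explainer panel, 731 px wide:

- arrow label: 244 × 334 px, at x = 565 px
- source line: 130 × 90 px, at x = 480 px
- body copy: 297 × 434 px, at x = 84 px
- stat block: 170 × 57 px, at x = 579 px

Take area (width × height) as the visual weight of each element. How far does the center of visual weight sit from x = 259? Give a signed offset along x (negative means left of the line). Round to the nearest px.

≈ 35 px

Areas → weights: arrow label 244·334 = 81496, source line 130·90 = 11700, body copy 297·434 = 128898, stat block 170·57 = 9690; Σw = 231784.
x: (81496·565 + 11700·480 + 128898·84 + 9690·579) / 231784 = 68099182 / 231784 ≈ 293.80
Difference: 293.80 − 259 ≈ 34.80.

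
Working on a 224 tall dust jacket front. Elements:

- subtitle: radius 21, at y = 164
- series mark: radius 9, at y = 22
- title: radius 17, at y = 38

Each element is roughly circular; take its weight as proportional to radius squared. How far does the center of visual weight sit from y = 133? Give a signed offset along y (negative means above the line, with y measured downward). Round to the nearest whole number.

≈ -28

Weights ∝ r²: subtitle 21² = 441, series mark 9² = 81, title 17² = 289; Σw = 811.
Σw·y = 441·164 + 81·22 + 289·38 = 85088, so ȳ = 85088/811 ≈ 104.92.
Offset from y = 133: 104.92 − 133 ≈ -28.08.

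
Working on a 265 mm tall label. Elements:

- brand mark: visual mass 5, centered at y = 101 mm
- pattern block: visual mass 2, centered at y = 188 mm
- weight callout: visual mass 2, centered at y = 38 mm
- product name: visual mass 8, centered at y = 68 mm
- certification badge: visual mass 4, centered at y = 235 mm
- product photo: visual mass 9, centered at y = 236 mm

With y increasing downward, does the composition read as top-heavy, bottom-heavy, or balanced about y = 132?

Σw = 5 + 2 + 2 + 8 + 4 + 9 = 30.
y: moment 4565 / weight 30 ≈ 152.17
152.2 vs midline 132 → bottom-heavy.

bottom-heavy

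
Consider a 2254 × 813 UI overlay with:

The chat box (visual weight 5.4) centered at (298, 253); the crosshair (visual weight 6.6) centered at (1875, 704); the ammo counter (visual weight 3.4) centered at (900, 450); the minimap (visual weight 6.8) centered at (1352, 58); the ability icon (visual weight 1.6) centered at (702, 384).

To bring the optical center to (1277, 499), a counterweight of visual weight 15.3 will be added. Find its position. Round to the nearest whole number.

(1475, 716)

New total weight: (5.4 + 6.6 + 3.4 + 6.8 + 1.6) + 15.3 = 39.1.
x: target moment 39.1×1277 = 49930.7; current 5.4·298 + 6.6·1875 + 3.4·900 + 6.8·1352 + 1.6·702 = 27361.0; the counterweight supplies 22569.7, so x = 22569.7/15.3 ≈ 1475.14.
y: target moment 39.1×499 = 19510.9; current 5.4·253 + 6.6·704 + 3.4·450 + 6.8·58 + 1.6·384 = 8551.4; the counterweight supplies 10959.5, so y = 10959.5/15.3 ≈ 716.31.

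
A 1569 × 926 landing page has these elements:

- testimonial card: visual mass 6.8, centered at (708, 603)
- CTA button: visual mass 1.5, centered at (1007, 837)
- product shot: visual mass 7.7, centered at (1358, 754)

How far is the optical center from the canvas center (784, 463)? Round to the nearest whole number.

≈ 354

Weights sum to 6.8 + 1.5 + 7.7 = 16.0.
Σw·x = 6.8·708 + 1.5·1007 + 7.7·1358 = 16781.5, so x̄ = 16781.5/16.0 ≈ 1048.84.
Σw·y = 6.8·603 + 1.5·837 + 7.7·754 = 11161.7, so ȳ = 11161.7/16.0 ≈ 697.61.
Relative to (784, 463): Δ = (264.84, 234.61); |Δ| = √(264.84² + 234.61²) ≈ 353.81.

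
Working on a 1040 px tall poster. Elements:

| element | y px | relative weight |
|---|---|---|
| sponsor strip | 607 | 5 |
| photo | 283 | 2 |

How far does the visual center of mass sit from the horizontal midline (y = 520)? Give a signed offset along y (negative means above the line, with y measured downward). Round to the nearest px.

≈ -6 px

Σw = 5 + 2 = 7.
Σw·y = 5·607 + 2·283 = 3601, so ȳ = 3601/7 ≈ 514.43.
Against y = 520, that's 514.43 − 520 = -5.57.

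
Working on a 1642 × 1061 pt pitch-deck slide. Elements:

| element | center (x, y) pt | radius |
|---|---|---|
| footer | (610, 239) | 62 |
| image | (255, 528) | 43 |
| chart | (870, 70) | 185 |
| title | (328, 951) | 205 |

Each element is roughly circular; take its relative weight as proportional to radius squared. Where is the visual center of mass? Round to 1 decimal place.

r² weights: footer 62² = 3844, image 43² = 1849, chart 185² = 34225, title 205² = 42025. Total = 81943.
Σw·x = 3844·610 + 1849·255 + 34225·870 + 42025·328 = 46376285, so x̄ = 46376285/81943 ≈ 565.96.
Σw·y = 3844·239 + 1849·528 + 34225·70 + 42025·951 = 44256513, so ȳ = 44256513/81943 ≈ 540.09.

(566.0, 540.1)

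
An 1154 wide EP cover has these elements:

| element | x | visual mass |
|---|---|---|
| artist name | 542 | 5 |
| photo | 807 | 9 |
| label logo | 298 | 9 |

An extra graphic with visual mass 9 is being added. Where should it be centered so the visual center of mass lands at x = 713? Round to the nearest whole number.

After adding the extra graphic, total weight = 5 + 9 + 9 + 9 = 32.
x: need Σw·x = 32·713 = 22816. Existing = 5·542 + 9·807 + 9·298 = 12655. Remainder 10161 / 9 ≈ 1129.00.

x ≈ 1129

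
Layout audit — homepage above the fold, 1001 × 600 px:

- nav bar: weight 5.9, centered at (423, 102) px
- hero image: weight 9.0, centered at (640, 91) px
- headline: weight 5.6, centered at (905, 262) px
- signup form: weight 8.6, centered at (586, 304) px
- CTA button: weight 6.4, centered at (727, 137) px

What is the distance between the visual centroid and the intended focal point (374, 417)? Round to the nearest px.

Weights sum to 5.9 + 9.0 + 5.6 + 8.6 + 6.4 = 35.5.
x: (5.9·423 + 9.0·640 + 5.6·905 + 8.6·586 + 6.4·727) / 35.5 = 23016.1 / 35.5 ≈ 648.34
y: (5.9·102 + 9.0·91 + 5.6·262 + 8.6·304 + 6.4·137) / 35.5 = 6379.2 / 35.5 ≈ 179.70
From (374, 417): dx = 274.34, dy = -237.30, so the distance is √(dx²+dy²) ≈ 362.73.

≈ 363 px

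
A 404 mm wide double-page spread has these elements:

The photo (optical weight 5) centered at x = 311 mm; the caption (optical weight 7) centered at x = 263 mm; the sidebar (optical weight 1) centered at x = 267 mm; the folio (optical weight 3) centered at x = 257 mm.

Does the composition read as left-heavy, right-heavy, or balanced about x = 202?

right-heavy

Weights sum to 5 + 7 + 1 + 3 = 16.
Σw·x = 5·311 + 7·263 + 1·267 + 3·257 = 4434, so x̄ = 4434/16 ≈ 277.12.
Since 277.1 is right of 202, the composition reads right-heavy.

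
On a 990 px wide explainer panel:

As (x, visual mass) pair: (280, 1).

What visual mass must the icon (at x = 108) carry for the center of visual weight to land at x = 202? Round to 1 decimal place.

Known: weight 1 with moment 1·280 = 280.
Set Σw·x/Σw = 202: (280 + 108w) = 202·(1 + w).
So w = (202·1 − 280)/(108 − 202) = -78/-94 ≈ 0.83.

w ≈ 0.8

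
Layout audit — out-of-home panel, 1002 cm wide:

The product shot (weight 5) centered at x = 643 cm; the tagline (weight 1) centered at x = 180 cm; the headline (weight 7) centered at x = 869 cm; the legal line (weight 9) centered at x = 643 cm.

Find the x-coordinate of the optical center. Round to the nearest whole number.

x ≈ 694

Σw = 5 + 1 + 7 + 9 = 22.
x: (5·643 + 1·180 + 7·869 + 9·643) / 22 = 15265 / 22 ≈ 693.86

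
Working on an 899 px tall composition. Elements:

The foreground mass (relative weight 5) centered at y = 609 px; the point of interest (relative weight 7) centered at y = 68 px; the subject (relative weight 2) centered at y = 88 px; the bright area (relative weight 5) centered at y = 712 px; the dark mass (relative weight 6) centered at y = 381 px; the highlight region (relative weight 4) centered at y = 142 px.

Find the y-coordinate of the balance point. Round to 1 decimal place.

y ≈ 348.7

Weights sum to 5 + 7 + 2 + 5 + 6 + 4 = 29.
y: (5·609 + 7·68 + 2·88 + 5·712 + 6·381 + 4·142) / 29 = 10111 / 29 ≈ 348.66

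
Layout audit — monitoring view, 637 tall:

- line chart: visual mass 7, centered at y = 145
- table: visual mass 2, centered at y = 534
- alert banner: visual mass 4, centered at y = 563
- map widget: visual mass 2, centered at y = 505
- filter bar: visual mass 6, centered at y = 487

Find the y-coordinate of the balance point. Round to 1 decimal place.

Σw = 7 + 2 + 4 + 2 + 6 = 21.
y-moment: 7·145 + 2·534 + 4·563 + 2·505 + 6·487 = 8267; centroid 8267/21 ≈ 393.67.

y ≈ 393.7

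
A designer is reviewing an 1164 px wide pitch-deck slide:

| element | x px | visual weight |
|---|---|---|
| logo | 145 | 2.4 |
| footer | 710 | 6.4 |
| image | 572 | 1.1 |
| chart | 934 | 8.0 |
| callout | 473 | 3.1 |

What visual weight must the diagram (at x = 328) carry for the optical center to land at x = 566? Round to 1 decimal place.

Existing Σw = 21.0 (2.4 + 6.4 + 1.1 + 8.0 + 3.1); existing moment 2.4·145 + 6.4·710 + 1.1·572 + 8.0·934 + 3.1·473 = 14459.5.
Set Σw·x/Σw = 566: (14459.5 + 328w) = 566·(21.0 + w).
Solving: w = (566·21.0 − 14459.5) / (328 − 566) = -2573.5 / -238 ≈ 10.81.

w ≈ 10.8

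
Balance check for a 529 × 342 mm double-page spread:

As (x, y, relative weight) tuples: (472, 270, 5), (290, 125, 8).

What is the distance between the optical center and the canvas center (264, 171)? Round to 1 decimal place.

Total weight = 5 + 8 = 13.
Σw·x = 5·472 + 8·290 = 4680, so x̄ = 4680/13 ≈ 360.00.
Σw·y = 5·270 + 8·125 = 2350, so ȳ = 2350/13 ≈ 180.77.
Offset from (264, 171): Δx ≈ 96.00, Δy ≈ 9.77; distance = √(Δx² + Δy²) ≈ 96.50.

≈ 96.5 mm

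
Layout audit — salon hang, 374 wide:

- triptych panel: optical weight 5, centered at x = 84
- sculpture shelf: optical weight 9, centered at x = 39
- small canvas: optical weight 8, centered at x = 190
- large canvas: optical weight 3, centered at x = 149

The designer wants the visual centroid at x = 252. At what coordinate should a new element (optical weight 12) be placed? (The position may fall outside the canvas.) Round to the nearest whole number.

After adding the new element, total weight = 5 + 9 + 8 + 3 + 12 = 37.
x: need Σw·x = 37·252 = 9324. Existing = 5·84 + 9·39 + 8·190 + 3·149 = 2738. Remainder 6586 / 12 ≈ 548.83.

x ≈ 549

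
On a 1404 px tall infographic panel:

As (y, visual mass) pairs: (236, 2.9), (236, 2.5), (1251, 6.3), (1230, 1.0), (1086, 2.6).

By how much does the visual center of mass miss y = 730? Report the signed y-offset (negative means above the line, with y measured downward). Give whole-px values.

≈ 133 px

Weights sum to 2.9 + 2.5 + 6.3 + 1.0 + 2.6 = 15.3.
y: (2.9·236 + 2.5·236 + 6.3·1251 + 1.0·1230 + 2.6·1086) / 15.3 = 13209.3 / 15.3 ≈ 863.35
Offset from y = 730: 863.35 − 730 ≈ 133.35.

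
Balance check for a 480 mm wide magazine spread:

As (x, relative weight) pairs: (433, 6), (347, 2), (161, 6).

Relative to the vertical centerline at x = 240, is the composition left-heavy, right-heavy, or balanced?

right-heavy

Weights sum to 6 + 2 + 6 = 14.
x-moment: 6·433 + 2·347 + 6·161 = 4258; centroid 4258/14 ≈ 304.14.
304.1 lies right of the midline 240, so the layout is right-heavy.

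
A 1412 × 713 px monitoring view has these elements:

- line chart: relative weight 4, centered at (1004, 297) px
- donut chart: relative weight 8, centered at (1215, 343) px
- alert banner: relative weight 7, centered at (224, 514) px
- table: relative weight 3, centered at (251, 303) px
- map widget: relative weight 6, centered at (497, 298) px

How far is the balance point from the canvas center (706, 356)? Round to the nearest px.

≈ 28 px

Total weight = 4 + 8 + 7 + 3 + 6 = 28.
x: (4·1004 + 8·1215 + 7·224 + 3·251 + 6·497) / 28 = 19039 / 28 ≈ 679.96
y: (4·297 + 8·343 + 7·514 + 3·303 + 6·298) / 28 = 10227 / 28 ≈ 365.25
Relative to (706, 356): Δ = (-26.04, 9.25); |Δ| = √(-26.04² + 9.25²) ≈ 27.63.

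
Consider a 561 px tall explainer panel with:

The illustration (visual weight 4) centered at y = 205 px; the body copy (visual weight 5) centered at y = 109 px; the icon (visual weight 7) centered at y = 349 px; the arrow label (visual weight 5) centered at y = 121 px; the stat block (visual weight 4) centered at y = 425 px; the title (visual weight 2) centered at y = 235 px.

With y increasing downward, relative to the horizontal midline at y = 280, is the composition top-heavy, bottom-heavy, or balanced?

top-heavy

Weights sum to 4 + 5 + 7 + 5 + 4 + 2 = 27.
Σw·y = 6583; ȳ = 6583/27 ≈ 243.81.
243.8 vs midline 280 → top-heavy.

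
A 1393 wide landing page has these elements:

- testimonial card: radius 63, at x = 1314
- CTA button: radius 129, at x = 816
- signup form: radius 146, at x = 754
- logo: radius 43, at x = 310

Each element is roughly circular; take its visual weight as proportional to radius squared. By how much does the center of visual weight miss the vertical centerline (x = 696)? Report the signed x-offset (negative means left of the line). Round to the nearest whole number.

≈ 114

r² weights: testimonial card 63² = 3969, CTA button 129² = 16641, signup form 146² = 21316, logo 43² = 1849. Total = 43775.
x-moment: 3969·1314 + 16641·816 + 21316·754 + 1849·310 = 35439776; centroid 35439776/43775 ≈ 809.59.
Against x = 696, that's 809.59 − 696 = 113.59.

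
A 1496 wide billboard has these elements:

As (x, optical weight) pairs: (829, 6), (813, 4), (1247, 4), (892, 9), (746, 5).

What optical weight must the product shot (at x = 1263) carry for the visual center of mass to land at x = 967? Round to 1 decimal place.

w ≈ 7.1

Known weights sum to 6 + 4 + 4 + 9 + 5 = 28; their moment is 6·829 + 4·813 + 4·1247 + 9·892 + 5·746 = 24972.
Set Σw·x/Σw = 967: (24972 + 1263w) = 967·(28 + w).
Solving: w = (967·28 − 24972) / (1263 − 967) = 2104 / 296 ≈ 7.11.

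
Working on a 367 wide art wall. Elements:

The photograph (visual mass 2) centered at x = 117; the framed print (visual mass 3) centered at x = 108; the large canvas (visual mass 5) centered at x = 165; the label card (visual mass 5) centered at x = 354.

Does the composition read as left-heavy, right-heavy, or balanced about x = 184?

Weights sum to 2 + 3 + 5 + 5 = 15.
Σw·x = 2·117 + 3·108 + 5·165 + 5·354 = 3153, so x̄ = 3153/15 ≈ 210.20.
210.2 lies right of the midline 184, so the layout is right-heavy.

right-heavy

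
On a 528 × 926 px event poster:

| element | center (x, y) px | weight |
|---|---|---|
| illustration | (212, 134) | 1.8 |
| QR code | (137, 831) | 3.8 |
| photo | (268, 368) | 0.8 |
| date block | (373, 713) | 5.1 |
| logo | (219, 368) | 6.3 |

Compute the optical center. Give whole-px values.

(247, 542)

Σw = 1.8 + 3.8 + 0.8 + 5.1 + 6.3 = 17.8.
Σw·x = 1.8·212 + 3.8·137 + 0.8·268 + 5.1·373 + 6.3·219 = 4398.6, so x̄ = 4398.6/17.8 ≈ 247.11.
Σw·y = 1.8·134 + 3.8·831 + 0.8·368 + 5.1·713 + 6.3·368 = 9648.1, so ȳ = 9648.1/17.8 ≈ 542.03.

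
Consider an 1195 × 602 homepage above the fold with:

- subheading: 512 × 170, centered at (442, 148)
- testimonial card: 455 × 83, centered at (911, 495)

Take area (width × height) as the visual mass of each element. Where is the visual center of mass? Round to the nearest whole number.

Areas: subheading 512·170 = 87040, testimonial card 455·83 = 37765. Total weight = 124805.
x-moment: 87040·442 + 37765·911 = 72875595; centroid 72875595/124805 ≈ 583.92.
y-moment: 87040·148 + 37765·495 = 31575595; centroid 31575595/124805 ≈ 253.00.

(584, 253)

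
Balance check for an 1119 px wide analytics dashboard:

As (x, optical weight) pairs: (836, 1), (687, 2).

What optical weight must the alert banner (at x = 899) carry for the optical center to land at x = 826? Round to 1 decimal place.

w ≈ 3.7

Fixed elements: Σw = 1 + 2 = 3, Σw·x = 1·836 + 2·687 = 2210.
For the centroid to hit 826: (2210 + w·899) / (3 + w) = 826.
Rearranging, w·(899 − 826) = 826·3 − 2210 = 268, so w ≈ 268/73 = 3.67.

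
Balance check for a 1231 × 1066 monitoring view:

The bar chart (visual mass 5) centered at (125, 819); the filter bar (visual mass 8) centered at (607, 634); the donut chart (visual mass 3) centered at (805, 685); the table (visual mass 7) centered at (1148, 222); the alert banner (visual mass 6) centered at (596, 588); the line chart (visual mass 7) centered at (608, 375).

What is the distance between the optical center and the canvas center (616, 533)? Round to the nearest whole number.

Σw = 5 + 8 + 3 + 7 + 6 + 7 = 36.
x: (5·125 + 8·607 + 3·805 + 7·1148 + 6·596 + 7·608) / 36 = 23764 / 36 ≈ 660.11
y: (5·819 + 8·634 + 3·685 + 7·222 + 6·588 + 7·375) / 36 = 18929 / 36 ≈ 525.81
Relative to (616, 533): Δ = (44.11, -7.19); |Δ| = √(44.11² + -7.19²) ≈ 44.69.

≈ 45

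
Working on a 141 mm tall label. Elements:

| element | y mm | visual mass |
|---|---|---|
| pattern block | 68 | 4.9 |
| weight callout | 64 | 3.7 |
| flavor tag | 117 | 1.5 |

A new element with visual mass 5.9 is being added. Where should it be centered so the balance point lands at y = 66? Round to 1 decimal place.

With the new element, Σw becomes 4.9 + 3.7 + 1.5 + 5.9 = 16.0.
Along y: (745.5 + 5.9·y) / 16.0 = 66 (existing moment 4.9·68 + 3.7·64 + 1.5·117 = 745.5) ⇒ y = (1056.0 − 745.5) / 5.9 ≈ 52.63.

y ≈ 52.6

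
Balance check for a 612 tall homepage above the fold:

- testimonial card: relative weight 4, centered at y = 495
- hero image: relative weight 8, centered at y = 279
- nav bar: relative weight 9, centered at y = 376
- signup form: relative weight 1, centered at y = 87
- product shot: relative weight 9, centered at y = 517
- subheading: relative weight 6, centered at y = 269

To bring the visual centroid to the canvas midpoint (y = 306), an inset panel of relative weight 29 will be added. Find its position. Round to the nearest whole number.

y ≈ 215

New total weight: (4 + 8 + 9 + 1 + 9 + 6) + 29 = 66.
y: target moment 66×306 = 20196; current 4·495 + 8·279 + 9·376 + 1·87 + 9·517 + 6·269 = 13950; the inset panel supplies 6246, so y = 6246/29 ≈ 215.38.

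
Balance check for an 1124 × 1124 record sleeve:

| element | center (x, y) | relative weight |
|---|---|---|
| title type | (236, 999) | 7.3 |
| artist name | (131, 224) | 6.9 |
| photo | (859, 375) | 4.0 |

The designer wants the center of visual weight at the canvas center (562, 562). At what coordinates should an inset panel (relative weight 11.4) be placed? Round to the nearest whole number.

After adding the inset panel, total weight = 7.3 + 6.9 + 4.0 + 11.4 = 29.6.
x: target moment 29.6×562 = 16635.2; current 7.3·236 + 6.9·131 + 4.0·859 = 6062.7; the inset panel supplies 10572.5, so x = 10572.5/11.4 ≈ 927.41.
y: target moment 29.6×562 = 16635.2; current 7.3·999 + 6.9·224 + 4.0·375 = 10338.3; the inset panel supplies 6296.9, so y = 6296.9/11.4 ≈ 552.36.

(927, 552)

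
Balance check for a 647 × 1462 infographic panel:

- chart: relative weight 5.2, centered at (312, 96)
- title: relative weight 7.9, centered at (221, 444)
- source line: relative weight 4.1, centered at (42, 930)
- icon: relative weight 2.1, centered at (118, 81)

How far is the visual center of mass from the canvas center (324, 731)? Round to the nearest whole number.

≈ 342

Total weight = 5.2 + 7.9 + 4.1 + 2.1 = 19.3.
Σw·x = 5.2·312 + 7.9·221 + 4.1·42 + 2.1·118 = 3788.3, so x̄ = 3788.3/19.3 ≈ 196.28.
Σw·y = 5.2·96 + 7.9·444 + 4.1·930 + 2.1·81 = 7989.9, so ȳ = 7989.9/19.3 ≈ 413.98.
Offset from (324, 731): Δx ≈ -127.72, Δy ≈ -317.02; distance = √(Δx² + Δy²) ≈ 341.77.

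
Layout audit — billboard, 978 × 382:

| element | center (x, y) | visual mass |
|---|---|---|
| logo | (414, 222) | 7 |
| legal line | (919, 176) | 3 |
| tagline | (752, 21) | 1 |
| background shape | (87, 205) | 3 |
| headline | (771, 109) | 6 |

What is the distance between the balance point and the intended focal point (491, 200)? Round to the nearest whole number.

Total weight = 7 + 3 + 1 + 3 + 6 = 20.
x: (7·414 + 3·919 + 1·752 + 3·87 + 6·771) / 20 = 11294 / 20 ≈ 564.70
y: (7·222 + 3·176 + 1·21 + 3·205 + 6·109) / 20 = 3372 / 20 ≈ 168.60
From (491, 200): dx = 73.70, dy = -31.40, so the distance is √(dx²+dy²) ≈ 80.11.

≈ 80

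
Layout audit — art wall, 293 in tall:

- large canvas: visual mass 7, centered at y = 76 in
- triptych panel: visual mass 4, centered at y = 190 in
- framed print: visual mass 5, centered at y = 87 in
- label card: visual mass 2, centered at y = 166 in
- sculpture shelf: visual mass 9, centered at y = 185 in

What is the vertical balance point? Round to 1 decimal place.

y ≈ 137.9

Total weight = 7 + 4 + 5 + 2 + 9 = 27.
y: (7·76 + 4·190 + 5·87 + 2·166 + 9·185) / 27 = 3724 / 27 ≈ 137.93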